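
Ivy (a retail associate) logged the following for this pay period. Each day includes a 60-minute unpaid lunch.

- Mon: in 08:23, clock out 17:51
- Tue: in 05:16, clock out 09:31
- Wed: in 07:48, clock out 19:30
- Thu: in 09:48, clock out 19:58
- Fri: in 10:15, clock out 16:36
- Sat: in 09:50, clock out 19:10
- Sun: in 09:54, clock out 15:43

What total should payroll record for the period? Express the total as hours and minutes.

Mon: 08:23–17:51 = 9 h 28 min; less 60 min break → 8 h 28 min
Tue: 05:16–09:31 = 4 h 15 min; less 60 min break → 3 h 15 min
Wed: 07:48–19:30 = 11 h 42 min; less 60 min break → 10 h 42 min
Thu: 09:48–19:58 = 10 h 10 min; less 60 min break → 9 h 10 min
Fri: 10:15–16:36 = 6 h 21 min; less 60 min break → 5 h 21 min
Sat: 09:50–19:10 = 9 h 20 min; less 60 min break → 8 h 20 min
Sun: 09:54–15:43 = 5 h 49 min; less 60 min break → 4 h 49 min
Total: 8 h 28 min + 3 h 15 min + 10 h 42 min + 9 h 10 min + 5 h 21 min + 8 h 20 min + 4 h 49 min = 50 h 5 min.

50 h 5 min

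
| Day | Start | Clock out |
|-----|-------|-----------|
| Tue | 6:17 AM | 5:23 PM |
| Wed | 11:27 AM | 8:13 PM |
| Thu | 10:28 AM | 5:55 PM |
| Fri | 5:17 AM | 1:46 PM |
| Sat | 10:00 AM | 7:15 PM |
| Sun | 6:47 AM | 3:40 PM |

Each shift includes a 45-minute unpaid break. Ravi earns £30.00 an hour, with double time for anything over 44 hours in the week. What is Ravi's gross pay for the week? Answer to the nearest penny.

£1646.00

Tue: 6:17 AM–5:23 PM = 11 h 6 min; less 45 min break → 10 h 21 min
Wed: 11:27 AM–8:13 PM = 8 h 46 min; less 45 min break → 8 h 1 min
Thu: 10:28 AM–5:55 PM = 7 h 27 min; less 45 min break → 6 h 42 min
Fri: 5:17 AM–1:46 PM = 8 h 29 min; less 45 min break → 7 h 44 min
Sat: 10:00 AM–7:15 PM = 9 h 15 min; less 45 min break → 8 h 30 min
Sun: 6:47 AM–3:40 PM = 8 h 53 min; less 45 min break → 8 h 8 min
Total worked: 49 h 26 min = 2966 min.
Regular 44 h 0 min = 2640 min at £30.00/h; overtime 5 h 26 min = 326 min at £60.00/h.
Pay = (2640 × £30.00 + 326 × £60.00) ÷ 60 = £1646.00.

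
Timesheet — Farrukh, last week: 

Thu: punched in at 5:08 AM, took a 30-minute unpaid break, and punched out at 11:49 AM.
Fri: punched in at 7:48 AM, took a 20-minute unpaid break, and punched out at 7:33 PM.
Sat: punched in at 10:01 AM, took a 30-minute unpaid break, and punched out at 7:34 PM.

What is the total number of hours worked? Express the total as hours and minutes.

Thu: 5:08 AM–11:49 AM = 6 h 41 min; less 30 min break → 6 h 11 min
Fri: 7:48 AM–7:33 PM = 11 h 45 min; less 20 min break → 11 h 25 min
Sat: 10:01 AM–7:34 PM = 9 h 33 min; less 30 min break → 9 h 3 min
Total: 6 h 11 min + 11 h 25 min + 9 h 3 min = 26 h 39 min.

26 h 39 min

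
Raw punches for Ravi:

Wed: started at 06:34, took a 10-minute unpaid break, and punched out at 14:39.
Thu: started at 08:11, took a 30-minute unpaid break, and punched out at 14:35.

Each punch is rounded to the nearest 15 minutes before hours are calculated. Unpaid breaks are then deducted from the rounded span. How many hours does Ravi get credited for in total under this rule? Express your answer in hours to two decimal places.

13.83 hours

Wed: in 06:34→06:30, out 14:39→14:45; 8 h 15 min − 10 min = 8 h 5 min
Thu: in 08:11→08:15, out 14:35→14:30; 6 h 15 min − 30 min = 5 h 45 min
Total credited: 13 h 50 min.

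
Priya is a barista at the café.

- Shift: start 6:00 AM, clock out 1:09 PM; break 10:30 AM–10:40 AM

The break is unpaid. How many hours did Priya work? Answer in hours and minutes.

6 h 59 min

Shift: 6:00 AM–1:09 PM = 7 h 9 min; less 10 min break → 6 h 59 min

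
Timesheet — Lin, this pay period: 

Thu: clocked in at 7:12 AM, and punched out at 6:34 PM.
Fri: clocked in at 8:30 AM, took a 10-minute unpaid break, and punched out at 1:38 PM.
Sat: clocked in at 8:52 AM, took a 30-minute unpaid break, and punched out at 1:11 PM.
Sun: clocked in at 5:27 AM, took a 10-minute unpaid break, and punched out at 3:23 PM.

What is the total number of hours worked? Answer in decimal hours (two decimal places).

Thu: 7:12 AM–6:34 PM = 11 h 22 min
Fri: 8:30 AM–1:38 PM = 5 h 8 min; less 10 min break → 4 h 58 min
Sat: 8:52 AM–1:11 PM = 4 h 19 min; less 30 min break → 3 h 49 min
Sun: 5:27 AM–3:23 PM = 9 h 56 min; less 10 min break → 9 h 46 min
Total: 11 h 22 min + 4 h 58 min + 3 h 49 min + 9 h 46 min = 29 h 55 min.

29.92 hours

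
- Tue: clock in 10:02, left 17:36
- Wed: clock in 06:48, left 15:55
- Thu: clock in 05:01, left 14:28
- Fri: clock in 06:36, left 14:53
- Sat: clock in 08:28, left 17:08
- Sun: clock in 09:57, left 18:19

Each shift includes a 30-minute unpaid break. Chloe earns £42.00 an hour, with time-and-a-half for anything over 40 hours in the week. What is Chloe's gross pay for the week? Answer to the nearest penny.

Tue: 10:02–17:36 = 7 h 34 min; less 30 min break → 7 h 4 min
Wed: 06:48–15:55 = 9 h 7 min; less 30 min break → 8 h 37 min
Thu: 05:01–14:28 = 9 h 27 min; less 30 min break → 8 h 57 min
Fri: 06:36–14:53 = 8 h 17 min; less 30 min break → 7 h 47 min
Sat: 08:28–17:08 = 8 h 40 min; less 30 min break → 8 h 10 min
Sun: 09:57–18:19 = 8 h 22 min; less 30 min break → 7 h 52 min
Total worked: 48 h 27 min = 2907 min.
Regular 40 h 0 min = 2400 min at £42.00/h; overtime 8 h 27 min = 507 min at £63.00/h.
Pay = (2400 × £42.00 + 507 × £63.00) ÷ 60 = £2212.35.

£2212.35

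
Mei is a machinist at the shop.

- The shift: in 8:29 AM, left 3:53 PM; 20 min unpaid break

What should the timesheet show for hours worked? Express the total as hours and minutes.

7 h 4 min

The shift: 8:29 AM–3:53 PM = 7 h 24 min; less 20 min break → 7 h 4 min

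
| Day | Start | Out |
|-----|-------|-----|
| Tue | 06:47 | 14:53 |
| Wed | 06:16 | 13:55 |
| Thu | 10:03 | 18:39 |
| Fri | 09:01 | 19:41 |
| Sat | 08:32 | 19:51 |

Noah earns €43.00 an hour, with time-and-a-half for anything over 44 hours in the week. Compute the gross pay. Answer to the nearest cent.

€2042.50

Tue: 06:47–14:53 = 8 h 6 min
Wed: 06:16–13:55 = 7 h 39 min
Thu: 10:03–18:39 = 8 h 36 min
Fri: 09:01–19:41 = 10 h 40 min
Sat: 08:32–19:51 = 11 h 19 min
Total worked: 46 h 20 min = 2780 min.
Regular 44 h 0 min = 2640 min at €43.00/h; overtime 2 h 20 min = 140 min at €64.50/h.
Pay = (2640 × €43.00 + 140 × €64.50) ÷ 60 = €2042.50.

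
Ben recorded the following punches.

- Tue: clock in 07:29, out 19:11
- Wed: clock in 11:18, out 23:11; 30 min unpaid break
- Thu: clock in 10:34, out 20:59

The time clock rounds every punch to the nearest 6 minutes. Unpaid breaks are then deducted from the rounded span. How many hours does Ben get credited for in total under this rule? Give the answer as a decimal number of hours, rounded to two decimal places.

Tue: in 07:29→07:30, out 19:11→19:12; 11 h 42 min
Wed: in 11:18→11:18, out 23:11→23:12; 11 h 54 min − 30 min = 11 h 24 min
Thu: in 10:34→10:36, out 20:59→21:00; 10 h 24 min
Total credited: 33 h 30 min.

33.50 hours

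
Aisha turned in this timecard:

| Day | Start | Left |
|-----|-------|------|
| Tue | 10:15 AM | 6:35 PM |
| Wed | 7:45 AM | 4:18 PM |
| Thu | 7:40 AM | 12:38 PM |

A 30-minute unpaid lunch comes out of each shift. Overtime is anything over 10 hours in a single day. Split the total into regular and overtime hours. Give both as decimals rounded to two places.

Tue: 10:15 AM–6:35 PM = 8 h 20 min; less 30 min break → 7 h 50 min
Wed: 7:45 AM–4:18 PM = 8 h 33 min; less 30 min break → 8 h 3 min
Thu: 7:40 AM–12:38 PM = 4 h 58 min; less 30 min break → 4 h 28 min
Tue reg 7 h 50 min / OT 0 h 0 min; Wed reg 8 h 3 min / OT 0 h 0 min; Thu reg 4 h 28 min / OT 0 h 0 min.
Totals: regular 20 h 21 min, overtime 0 h 0 min.

Regular 20.35 hours, overtime 0.00 hours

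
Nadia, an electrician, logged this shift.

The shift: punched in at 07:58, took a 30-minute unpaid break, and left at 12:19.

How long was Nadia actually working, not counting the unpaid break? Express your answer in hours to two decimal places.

The shift: 07:58–12:19 = 4 h 21 min; less 30 min break → 3 h 51 min

3.85 hours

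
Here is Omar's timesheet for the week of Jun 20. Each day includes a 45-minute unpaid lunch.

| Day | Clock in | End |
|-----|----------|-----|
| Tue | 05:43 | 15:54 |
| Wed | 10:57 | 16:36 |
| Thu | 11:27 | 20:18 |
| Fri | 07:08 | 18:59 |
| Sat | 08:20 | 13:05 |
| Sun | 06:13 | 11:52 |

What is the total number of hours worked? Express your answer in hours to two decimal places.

42.43 hours

Tue: 05:43–15:54 = 10 h 11 min; less 45 min break → 9 h 26 min
Wed: 10:57–16:36 = 5 h 39 min; less 45 min break → 4 h 54 min
Thu: 11:27–20:18 = 8 h 51 min; less 45 min break → 8 h 6 min
Fri: 07:08–18:59 = 11 h 51 min; less 45 min break → 11 h 6 min
Sat: 08:20–13:05 = 4 h 45 min; less 45 min break → 4 h 0 min
Sun: 06:13–11:52 = 5 h 39 min; less 45 min break → 4 h 54 min
Total: 9 h 26 min + 4 h 54 min + 8 h 6 min + 11 h 6 min + 4 h 0 min + 4 h 54 min = 42 h 26 min.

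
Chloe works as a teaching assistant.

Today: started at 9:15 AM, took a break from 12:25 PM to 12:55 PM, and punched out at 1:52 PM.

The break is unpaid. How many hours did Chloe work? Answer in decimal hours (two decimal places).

Today: 9:15 AM–1:52 PM = 4 h 37 min; less 30 min break → 4 h 7 min

4.12 hours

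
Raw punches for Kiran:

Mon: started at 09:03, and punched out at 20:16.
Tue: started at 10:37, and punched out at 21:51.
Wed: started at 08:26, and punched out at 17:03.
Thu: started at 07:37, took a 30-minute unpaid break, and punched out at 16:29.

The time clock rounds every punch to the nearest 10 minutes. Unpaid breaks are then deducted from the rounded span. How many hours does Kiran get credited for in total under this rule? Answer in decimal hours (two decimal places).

Mon: in 09:03→09:00, out 20:16→20:20; 11 h 20 min
Tue: in 10:37→10:40, out 21:51→21:50; 11 h 10 min
Wed: in 08:26→08:30, out 17:03→17:00; 8 h 30 min
Thu: in 07:37→07:40, out 16:29→16:30; 8 h 50 min − 30 min = 8 h 20 min
Total credited: 39 h 20 min.

39.33 hours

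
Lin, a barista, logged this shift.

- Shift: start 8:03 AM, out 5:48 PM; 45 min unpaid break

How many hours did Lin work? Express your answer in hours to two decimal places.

9.00 hours

Shift: 8:03 AM–5:48 PM = 9 h 45 min; less 45 min break → 9 h 0 min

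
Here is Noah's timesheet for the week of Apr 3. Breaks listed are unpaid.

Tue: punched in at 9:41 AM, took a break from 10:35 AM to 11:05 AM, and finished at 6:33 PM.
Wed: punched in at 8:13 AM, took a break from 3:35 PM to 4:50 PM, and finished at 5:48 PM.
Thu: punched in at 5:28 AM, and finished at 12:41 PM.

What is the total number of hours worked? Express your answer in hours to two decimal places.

23.92 hours

Tue: 9:41 AM–6:33 PM = 8 h 52 min; less 30 min break → 8 h 22 min
Wed: 8:13 AM–5:48 PM = 9 h 35 min; less 75 min break → 8 h 20 min
Thu: 5:28 AM–12:41 PM = 7 h 13 min
Total: 8 h 22 min + 8 h 20 min + 7 h 13 min = 23 h 55 min.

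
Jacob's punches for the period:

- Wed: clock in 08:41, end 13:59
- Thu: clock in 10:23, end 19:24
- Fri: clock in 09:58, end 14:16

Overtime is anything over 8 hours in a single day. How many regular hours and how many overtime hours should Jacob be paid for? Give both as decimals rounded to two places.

Regular 17.60 hours, overtime 1.02 hours

Wed: 08:41–13:59 = 5 h 18 min
Thu: 10:23–19:24 = 9 h 1 min
Fri: 09:58–14:16 = 4 h 18 min
Wed reg 5 h 18 min / OT 0 h 0 min; Thu reg 8 h 0 min / OT 1 h 1 min; Fri reg 4 h 18 min / OT 0 h 0 min.
Totals: regular 17 h 36 min, overtime 1 h 1 min.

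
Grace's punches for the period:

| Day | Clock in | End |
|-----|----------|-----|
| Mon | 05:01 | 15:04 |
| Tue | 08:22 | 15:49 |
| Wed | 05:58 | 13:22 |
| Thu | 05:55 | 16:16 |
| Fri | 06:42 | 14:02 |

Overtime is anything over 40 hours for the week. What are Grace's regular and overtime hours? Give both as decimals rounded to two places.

Regular 40.00 hours, overtime 2.58 hours

Mon: 05:01–15:04 = 10 h 3 min
Tue: 08:22–15:49 = 7 h 27 min
Wed: 05:58–13:22 = 7 h 24 min
Thu: 05:55–16:16 = 10 h 21 min
Fri: 06:42–14:02 = 7 h 20 min
Total worked: 42 h 35 min = 42.58 h.
Threshold 40 h → overtime 2 h 35 min, regular 40 h 0 min.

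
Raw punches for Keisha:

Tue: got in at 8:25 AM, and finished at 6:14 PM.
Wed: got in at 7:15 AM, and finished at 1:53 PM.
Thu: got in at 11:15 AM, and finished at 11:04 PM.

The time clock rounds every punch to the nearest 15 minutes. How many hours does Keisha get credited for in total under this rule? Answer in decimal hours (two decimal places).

28.25 hours

Tue: in 8:25 AM→8:30 AM, out 6:14 PM→6:15 PM; 9 h 45 min
Wed: in 7:15 AM→7:15 AM, out 1:53 PM→2:00 PM; 6 h 45 min
Thu: in 11:15 AM→11:15 AM, out 11:04 PM→11:00 PM; 11 h 45 min
Total credited: 28 h 15 min.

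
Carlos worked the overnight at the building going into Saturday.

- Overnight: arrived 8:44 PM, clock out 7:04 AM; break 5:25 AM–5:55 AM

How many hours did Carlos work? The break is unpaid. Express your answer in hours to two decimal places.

Overnight: 8:44 PM → midnight = 3 h 16 min; midnight → 7:04 AM = 7 h 4 min; span 10 h 20 min; less 30 min break → 9 h 50 min

9.83 hours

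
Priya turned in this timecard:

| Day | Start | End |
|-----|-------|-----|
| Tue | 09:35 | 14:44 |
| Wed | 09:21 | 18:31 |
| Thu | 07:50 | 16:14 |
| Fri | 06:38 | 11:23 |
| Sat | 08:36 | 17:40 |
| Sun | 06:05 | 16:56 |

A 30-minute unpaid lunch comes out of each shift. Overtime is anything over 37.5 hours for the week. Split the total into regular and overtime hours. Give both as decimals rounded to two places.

Regular 37.50 hours, overtime 6.88 hours

Tue: 09:35–14:44 = 5 h 9 min; less 30 min break → 4 h 39 min
Wed: 09:21–18:31 = 9 h 10 min; less 30 min break → 8 h 40 min
Thu: 07:50–16:14 = 8 h 24 min; less 30 min break → 7 h 54 min
Fri: 06:38–11:23 = 4 h 45 min; less 30 min break → 4 h 15 min
Sat: 08:36–17:40 = 9 h 4 min; less 30 min break → 8 h 34 min
Sun: 06:05–16:56 = 10 h 51 min; less 30 min break → 10 h 21 min
Total worked: 44 h 23 min = 44.38 h.
Threshold 37.5 h → overtime 6 h 53 min, regular 37 h 30 min.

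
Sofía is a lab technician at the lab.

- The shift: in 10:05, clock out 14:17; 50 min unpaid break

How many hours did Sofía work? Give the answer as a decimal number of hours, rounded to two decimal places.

The shift: 10:05–14:17 = 4 h 12 min; less 50 min break → 3 h 22 min

3.37 hours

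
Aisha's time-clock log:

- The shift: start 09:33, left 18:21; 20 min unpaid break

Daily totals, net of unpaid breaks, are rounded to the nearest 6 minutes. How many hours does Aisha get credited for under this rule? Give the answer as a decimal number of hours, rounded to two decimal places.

The shift: 09:33–18:21 = 8 h 48 min − 20 min = 8 h 28 min → rounds to 8 h 30 min

8.50 hours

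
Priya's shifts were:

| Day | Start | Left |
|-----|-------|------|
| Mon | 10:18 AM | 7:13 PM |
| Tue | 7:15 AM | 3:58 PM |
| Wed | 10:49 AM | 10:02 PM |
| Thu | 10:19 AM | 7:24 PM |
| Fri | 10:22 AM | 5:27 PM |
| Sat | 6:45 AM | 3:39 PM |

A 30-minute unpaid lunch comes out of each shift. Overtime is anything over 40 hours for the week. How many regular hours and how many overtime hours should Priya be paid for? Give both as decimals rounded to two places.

Regular 40.00 hours, overtime 10.92 hours

Mon: 10:18 AM–7:13 PM = 8 h 55 min; less 30 min break → 8 h 25 min
Tue: 7:15 AM–3:58 PM = 8 h 43 min; less 30 min break → 8 h 13 min
Wed: 10:49 AM–10:02 PM = 11 h 13 min; less 30 min break → 10 h 43 min
Thu: 10:19 AM–7:24 PM = 9 h 5 min; less 30 min break → 8 h 35 min
Fri: 10:22 AM–5:27 PM = 7 h 5 min; less 30 min break → 6 h 35 min
Sat: 6:45 AM–3:39 PM = 8 h 54 min; less 30 min break → 8 h 24 min
Total worked: 50 h 55 min = 50.92 h.
Threshold 40 h → overtime 10 h 55 min, regular 40 h 0 min.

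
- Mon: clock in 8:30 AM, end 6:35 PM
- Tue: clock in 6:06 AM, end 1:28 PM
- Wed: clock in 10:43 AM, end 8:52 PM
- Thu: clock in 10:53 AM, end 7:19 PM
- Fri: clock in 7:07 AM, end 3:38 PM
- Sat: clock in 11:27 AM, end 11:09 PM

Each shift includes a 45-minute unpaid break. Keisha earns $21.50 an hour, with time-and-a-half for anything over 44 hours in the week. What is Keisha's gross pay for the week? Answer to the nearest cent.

Mon: 8:30 AM–6:35 PM = 10 h 5 min; less 45 min break → 9 h 20 min
Tue: 6:06 AM–1:28 PM = 7 h 22 min; less 45 min break → 6 h 37 min
Wed: 10:43 AM–8:52 PM = 10 h 9 min; less 45 min break → 9 h 24 min
Thu: 10:53 AM–7:19 PM = 8 h 26 min; less 45 min break → 7 h 41 min
Fri: 7:07 AM–3:38 PM = 8 h 31 min; less 45 min break → 7 h 46 min
Sat: 11:27 AM–11:09 PM = 11 h 42 min; less 45 min break → 10 h 57 min
Total worked: 51 h 45 min = 3105 min.
Regular 44 h 0 min = 2640 min at $21.50/h; overtime 7 h 45 min = 465 min at $32.25/h.
Pay = (2640 × $21.50 + 465 × $32.25) ÷ 60 = $1195.94.

$1195.94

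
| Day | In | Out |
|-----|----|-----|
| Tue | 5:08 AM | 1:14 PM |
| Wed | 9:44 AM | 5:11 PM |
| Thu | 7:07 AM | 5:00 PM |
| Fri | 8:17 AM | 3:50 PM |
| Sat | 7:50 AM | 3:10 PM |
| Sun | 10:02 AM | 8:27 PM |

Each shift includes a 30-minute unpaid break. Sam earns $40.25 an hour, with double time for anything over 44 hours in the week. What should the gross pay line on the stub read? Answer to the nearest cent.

$2071.53

Tue: 5:08 AM–1:14 PM = 8 h 6 min; less 30 min break → 7 h 36 min
Wed: 9:44 AM–5:11 PM = 7 h 27 min; less 30 min break → 6 h 57 min
Thu: 7:07 AM–5:00 PM = 9 h 53 min; less 30 min break → 9 h 23 min
Fri: 8:17 AM–3:50 PM = 7 h 33 min; less 30 min break → 7 h 3 min
Sat: 7:50 AM–3:10 PM = 7 h 20 min; less 30 min break → 6 h 50 min
Sun: 10:02 AM–8:27 PM = 10 h 25 min; less 30 min break → 9 h 55 min
Total worked: 47 h 44 min = 2864 min.
Regular 44 h 0 min = 2640 min at $40.25/h; overtime 3 h 44 min = 224 min at $80.50/h.
Pay = (2640 × $40.25 + 224 × $80.50) ÷ 60 = $2071.53.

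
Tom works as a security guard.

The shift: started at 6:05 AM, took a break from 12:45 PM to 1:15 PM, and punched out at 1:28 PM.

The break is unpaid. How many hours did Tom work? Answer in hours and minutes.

The shift: 6:05 AM–1:28 PM = 7 h 23 min; less 30 min break → 6 h 53 min

6 h 53 min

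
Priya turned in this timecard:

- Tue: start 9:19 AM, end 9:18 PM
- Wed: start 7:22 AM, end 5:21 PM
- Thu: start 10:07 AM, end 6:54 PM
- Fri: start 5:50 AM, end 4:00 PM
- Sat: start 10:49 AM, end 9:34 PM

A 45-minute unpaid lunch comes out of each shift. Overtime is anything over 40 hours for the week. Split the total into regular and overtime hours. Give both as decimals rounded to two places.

Regular 40.00 hours, overtime 7.92 hours

Tue: 9:19 AM–9:18 PM = 11 h 59 min; less 45 min break → 11 h 14 min
Wed: 7:22 AM–5:21 PM = 9 h 59 min; less 45 min break → 9 h 14 min
Thu: 10:07 AM–6:54 PM = 8 h 47 min; less 45 min break → 8 h 2 min
Fri: 5:50 AM–4:00 PM = 10 h 10 min; less 45 min break → 9 h 25 min
Sat: 10:49 AM–9:34 PM = 10 h 45 min; less 45 min break → 10 h 0 min
Total worked: 47 h 55 min = 47.92 h.
Threshold 40 h → overtime 7 h 55 min, regular 40 h 0 min.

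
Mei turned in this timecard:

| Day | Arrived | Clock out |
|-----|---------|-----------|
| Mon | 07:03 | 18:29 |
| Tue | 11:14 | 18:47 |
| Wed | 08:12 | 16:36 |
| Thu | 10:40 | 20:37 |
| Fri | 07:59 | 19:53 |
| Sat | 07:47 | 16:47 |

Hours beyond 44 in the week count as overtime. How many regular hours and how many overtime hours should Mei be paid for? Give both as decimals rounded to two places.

Regular 44.00 hours, overtime 14.23 hours

Mon: 07:03–18:29 = 11 h 26 min
Tue: 11:14–18:47 = 7 h 33 min
Wed: 08:12–16:36 = 8 h 24 min
Thu: 10:40–20:37 = 9 h 57 min
Fri: 07:59–19:53 = 11 h 54 min
Sat: 07:47–16:47 = 9 h 0 min
Total worked: 58 h 14 min = 58.23 h.
Threshold 44 h → overtime 14 h 14 min, regular 44 h 0 min.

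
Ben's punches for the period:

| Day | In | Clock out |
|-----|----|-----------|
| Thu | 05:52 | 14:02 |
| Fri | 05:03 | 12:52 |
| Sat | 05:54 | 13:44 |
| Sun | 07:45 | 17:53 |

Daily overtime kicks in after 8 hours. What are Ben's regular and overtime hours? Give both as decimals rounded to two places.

Regular 31.65 hours, overtime 2.30 hours

Thu: 05:52–14:02 = 8 h 10 min
Fri: 05:03–12:52 = 7 h 49 min
Sat: 05:54–13:44 = 7 h 50 min
Sun: 07:45–17:53 = 10 h 8 min
Thu reg 8 h 0 min / OT 0 h 10 min; Fri reg 7 h 49 min / OT 0 h 0 min; Sat reg 7 h 50 min / OT 0 h 0 min; Sun reg 8 h 0 min / OT 2 h 8 min.
Totals: regular 31 h 39 min, overtime 2 h 18 min.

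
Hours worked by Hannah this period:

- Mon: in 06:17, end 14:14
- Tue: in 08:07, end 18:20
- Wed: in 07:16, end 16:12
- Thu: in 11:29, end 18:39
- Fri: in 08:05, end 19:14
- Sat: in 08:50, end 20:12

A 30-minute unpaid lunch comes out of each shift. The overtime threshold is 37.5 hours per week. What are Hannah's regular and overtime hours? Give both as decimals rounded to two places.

Regular 37.50 hours, overtime 16.28 hours

Mon: 06:17–14:14 = 7 h 57 min; less 30 min break → 7 h 27 min
Tue: 08:07–18:20 = 10 h 13 min; less 30 min break → 9 h 43 min
Wed: 07:16–16:12 = 8 h 56 min; less 30 min break → 8 h 26 min
Thu: 11:29–18:39 = 7 h 10 min; less 30 min break → 6 h 40 min
Fri: 08:05–19:14 = 11 h 9 min; less 30 min break → 10 h 39 min
Sat: 08:50–20:12 = 11 h 22 min; less 30 min break → 10 h 52 min
Total worked: 53 h 47 min = 53.78 h.
Threshold 37.5 h → overtime 16 h 17 min, regular 37 h 30 min.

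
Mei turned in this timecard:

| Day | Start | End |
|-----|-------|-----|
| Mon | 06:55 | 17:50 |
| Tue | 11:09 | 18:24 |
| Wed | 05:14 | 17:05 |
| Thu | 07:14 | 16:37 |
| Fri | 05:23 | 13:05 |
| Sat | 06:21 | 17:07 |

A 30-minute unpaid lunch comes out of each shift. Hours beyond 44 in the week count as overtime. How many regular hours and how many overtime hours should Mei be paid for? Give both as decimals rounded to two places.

Regular 44.00 hours, overtime 10.87 hours

Mon: 06:55–17:50 = 10 h 55 min; less 30 min break → 10 h 25 min
Tue: 11:09–18:24 = 7 h 15 min; less 30 min break → 6 h 45 min
Wed: 05:14–17:05 = 11 h 51 min; less 30 min break → 11 h 21 min
Thu: 07:14–16:37 = 9 h 23 min; less 30 min break → 8 h 53 min
Fri: 05:23–13:05 = 7 h 42 min; less 30 min break → 7 h 12 min
Sat: 06:21–17:07 = 10 h 46 min; less 30 min break → 10 h 16 min
Total worked: 54 h 52 min = 54.87 h.
Threshold 44 h → overtime 10 h 52 min, regular 44 h 0 min.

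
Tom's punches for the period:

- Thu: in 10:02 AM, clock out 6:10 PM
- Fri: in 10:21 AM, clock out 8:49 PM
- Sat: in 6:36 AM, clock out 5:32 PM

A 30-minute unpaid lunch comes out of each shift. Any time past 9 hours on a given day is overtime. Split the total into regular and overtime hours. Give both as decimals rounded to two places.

Thu: 10:02 AM–6:10 PM = 8 h 8 min; less 30 min break → 7 h 38 min
Fri: 10:21 AM–8:49 PM = 10 h 28 min; less 30 min break → 9 h 58 min
Sat: 6:36 AM–5:32 PM = 10 h 56 min; less 30 min break → 10 h 26 min
Thu reg 7 h 38 min / OT 0 h 0 min; Fri reg 9 h 0 min / OT 0 h 58 min; Sat reg 9 h 0 min / OT 1 h 26 min.
Totals: regular 25 h 38 min, overtime 2 h 24 min.

Regular 25.63 hours, overtime 2.40 hours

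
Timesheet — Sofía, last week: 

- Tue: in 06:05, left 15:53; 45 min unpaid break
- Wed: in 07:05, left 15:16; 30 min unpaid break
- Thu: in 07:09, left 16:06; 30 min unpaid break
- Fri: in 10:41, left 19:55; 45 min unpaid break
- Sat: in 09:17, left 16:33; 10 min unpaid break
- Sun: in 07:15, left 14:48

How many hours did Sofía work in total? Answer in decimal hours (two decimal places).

48.32 hours

Tue: 06:05–15:53 = 9 h 48 min; less 45 min break → 9 h 3 min
Wed: 07:05–15:16 = 8 h 11 min; less 30 min break → 7 h 41 min
Thu: 07:09–16:06 = 8 h 57 min; less 30 min break → 8 h 27 min
Fri: 10:41–19:55 = 9 h 14 min; less 45 min break → 8 h 29 min
Sat: 09:17–16:33 = 7 h 16 min; less 10 min break → 7 h 6 min
Sun: 07:15–14:48 = 7 h 33 min
Total: 9 h 3 min + 7 h 41 min + 8 h 27 min + 8 h 29 min + 7 h 6 min + 7 h 33 min = 48 h 19 min.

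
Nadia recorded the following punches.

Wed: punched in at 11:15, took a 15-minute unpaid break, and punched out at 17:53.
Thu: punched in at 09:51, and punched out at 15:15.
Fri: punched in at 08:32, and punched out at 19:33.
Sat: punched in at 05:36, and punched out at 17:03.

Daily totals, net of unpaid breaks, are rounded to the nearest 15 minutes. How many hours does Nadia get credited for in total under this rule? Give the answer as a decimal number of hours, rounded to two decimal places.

Wed: 11:15–17:53 = 6 h 38 min − 15 min = 6 h 23 min → rounds to 6 h 30 min
Thu: 09:51–15:15 = 5 h 24 min → rounds to 5 h 30 min
Fri: 08:32–19:33 = 11 h 1 min → rounds to 11 h 0 min
Sat: 05:36–17:03 = 11 h 27 min → rounds to 11 h 30 min
Total credited: 34 h 30 min.

34.50 hours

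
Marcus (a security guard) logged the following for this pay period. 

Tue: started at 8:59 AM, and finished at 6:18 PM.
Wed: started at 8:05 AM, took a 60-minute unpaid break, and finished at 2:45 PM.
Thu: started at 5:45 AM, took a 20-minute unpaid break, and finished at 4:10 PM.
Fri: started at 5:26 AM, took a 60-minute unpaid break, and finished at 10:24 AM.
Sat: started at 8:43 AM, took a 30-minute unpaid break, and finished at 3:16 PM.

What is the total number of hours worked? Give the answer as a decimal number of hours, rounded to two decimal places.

35.08 hours

Tue: 8:59 AM–6:18 PM = 9 h 19 min
Wed: 8:05 AM–2:45 PM = 6 h 40 min; less 60 min break → 5 h 40 min
Thu: 5:45 AM–4:10 PM = 10 h 25 min; less 20 min break → 10 h 5 min
Fri: 5:26 AM–10:24 AM = 4 h 58 min; less 60 min break → 3 h 58 min
Sat: 8:43 AM–3:16 PM = 6 h 33 min; less 30 min break → 6 h 3 min
Total: 9 h 19 min + 5 h 40 min + 10 h 5 min + 3 h 58 min + 6 h 3 min = 35 h 5 min.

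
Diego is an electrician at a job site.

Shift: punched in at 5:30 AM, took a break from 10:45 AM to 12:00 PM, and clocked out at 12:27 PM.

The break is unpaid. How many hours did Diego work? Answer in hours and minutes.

Shift: 5:30 AM–12:27 PM = 6 h 57 min; less 75 min break → 5 h 42 min

5 h 42 min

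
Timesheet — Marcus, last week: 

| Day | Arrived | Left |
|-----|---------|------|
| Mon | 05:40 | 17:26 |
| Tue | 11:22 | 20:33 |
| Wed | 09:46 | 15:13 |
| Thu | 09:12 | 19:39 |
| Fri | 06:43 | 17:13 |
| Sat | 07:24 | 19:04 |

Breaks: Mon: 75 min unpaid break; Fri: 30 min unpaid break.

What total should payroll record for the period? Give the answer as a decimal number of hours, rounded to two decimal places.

57.27 hours

Mon: 05:40–17:26 = 11 h 46 min; less 75 min break → 10 h 31 min
Tue: 11:22–20:33 = 9 h 11 min
Wed: 09:46–15:13 = 5 h 27 min
Thu: 09:12–19:39 = 10 h 27 min
Fri: 06:43–17:13 = 10 h 30 min; less 30 min break → 10 h 0 min
Sat: 07:24–19:04 = 11 h 40 min
Total: 10 h 31 min + 9 h 11 min + 5 h 27 min + 10 h 27 min + 10 h 0 min + 11 h 40 min = 57 h 16 min.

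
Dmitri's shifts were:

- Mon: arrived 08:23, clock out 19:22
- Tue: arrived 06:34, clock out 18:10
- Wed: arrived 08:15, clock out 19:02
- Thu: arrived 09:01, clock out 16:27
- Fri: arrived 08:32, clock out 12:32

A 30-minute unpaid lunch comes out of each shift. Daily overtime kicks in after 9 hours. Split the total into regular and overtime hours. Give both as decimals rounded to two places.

Mon: 08:23–19:22 = 10 h 59 min; less 30 min break → 10 h 29 min
Tue: 06:34–18:10 = 11 h 36 min; less 30 min break → 11 h 6 min
Wed: 08:15–19:02 = 10 h 47 min; less 30 min break → 10 h 17 min
Thu: 09:01–16:27 = 7 h 26 min; less 30 min break → 6 h 56 min
Fri: 08:32–12:32 = 4 h 0 min; less 30 min break → 3 h 30 min
Mon reg 9 h 0 min / OT 1 h 29 min; Tue reg 9 h 0 min / OT 2 h 6 min; Wed reg 9 h 0 min / OT 1 h 17 min; Thu reg 6 h 56 min / OT 0 h 0 min; Fri reg 3 h 30 min / OT 0 h 0 min.
Totals: regular 37 h 26 min, overtime 4 h 52 min.

Regular 37.43 hours, overtime 4.87 hours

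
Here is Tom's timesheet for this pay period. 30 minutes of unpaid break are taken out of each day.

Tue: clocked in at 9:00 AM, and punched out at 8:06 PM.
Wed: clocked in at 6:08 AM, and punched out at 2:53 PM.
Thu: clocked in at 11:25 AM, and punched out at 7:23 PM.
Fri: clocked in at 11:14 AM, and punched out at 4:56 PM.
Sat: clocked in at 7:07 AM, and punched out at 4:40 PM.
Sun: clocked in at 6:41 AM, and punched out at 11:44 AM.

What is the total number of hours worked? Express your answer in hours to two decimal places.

45.12 hours

Tue: 9:00 AM–8:06 PM = 11 h 6 min; less 30 min break → 10 h 36 min
Wed: 6:08 AM–2:53 PM = 8 h 45 min; less 30 min break → 8 h 15 min
Thu: 11:25 AM–7:23 PM = 7 h 58 min; less 30 min break → 7 h 28 min
Fri: 11:14 AM–4:56 PM = 5 h 42 min; less 30 min break → 5 h 12 min
Sat: 7:07 AM–4:40 PM = 9 h 33 min; less 30 min break → 9 h 3 min
Sun: 6:41 AM–11:44 AM = 5 h 3 min; less 30 min break → 4 h 33 min
Total: 10 h 36 min + 8 h 15 min + 7 h 28 min + 5 h 12 min + 9 h 3 min + 4 h 33 min = 45 h 7 min.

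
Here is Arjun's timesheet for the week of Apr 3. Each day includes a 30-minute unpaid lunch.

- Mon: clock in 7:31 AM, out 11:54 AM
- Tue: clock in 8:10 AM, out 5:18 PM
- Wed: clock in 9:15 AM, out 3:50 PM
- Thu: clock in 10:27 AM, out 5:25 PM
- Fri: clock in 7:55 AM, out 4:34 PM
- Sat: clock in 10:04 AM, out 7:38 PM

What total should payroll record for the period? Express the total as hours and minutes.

Mon: 7:31 AM–11:54 AM = 4 h 23 min; less 30 min break → 3 h 53 min
Tue: 8:10 AM–5:18 PM = 9 h 8 min; less 30 min break → 8 h 38 min
Wed: 9:15 AM–3:50 PM = 6 h 35 min; less 30 min break → 6 h 5 min
Thu: 10:27 AM–5:25 PM = 6 h 58 min; less 30 min break → 6 h 28 min
Fri: 7:55 AM–4:34 PM = 8 h 39 min; less 30 min break → 8 h 9 min
Sat: 10:04 AM–7:38 PM = 9 h 34 min; less 30 min break → 9 h 4 min
Total: 3 h 53 min + 8 h 38 min + 6 h 5 min + 6 h 28 min + 8 h 9 min + 9 h 4 min = 42 h 17 min.

42 h 17 min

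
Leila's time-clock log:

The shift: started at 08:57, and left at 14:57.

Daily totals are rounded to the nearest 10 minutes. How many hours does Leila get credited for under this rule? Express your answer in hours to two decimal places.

The shift: 08:57–14:57 = 6 h 0 min → rounds to 6 h 0 min

6.00 hours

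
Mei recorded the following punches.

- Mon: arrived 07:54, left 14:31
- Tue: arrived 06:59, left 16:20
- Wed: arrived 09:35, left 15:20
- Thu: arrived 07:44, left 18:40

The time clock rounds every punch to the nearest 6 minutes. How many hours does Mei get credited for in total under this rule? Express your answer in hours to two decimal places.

Mon: in 07:54→07:54, out 14:31→14:30; 6 h 36 min
Tue: in 06:59→07:00, out 16:20→16:18; 9 h 18 min
Wed: in 09:35→09:36, out 15:20→15:18; 5 h 42 min
Thu: in 07:44→07:42, out 18:40→18:42; 11 h 0 min
Total credited: 32 h 36 min.

32.60 hours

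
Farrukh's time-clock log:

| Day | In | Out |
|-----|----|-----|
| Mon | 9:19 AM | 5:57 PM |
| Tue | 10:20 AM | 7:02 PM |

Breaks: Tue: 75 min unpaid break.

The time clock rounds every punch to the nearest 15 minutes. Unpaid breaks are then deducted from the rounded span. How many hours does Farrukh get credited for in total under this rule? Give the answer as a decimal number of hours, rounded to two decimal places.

16.25 hours

Mon: in 9:19 AM→9:15 AM, out 5:57 PM→6:00 PM; 8 h 45 min
Tue: in 10:20 AM→10:15 AM, out 7:02 PM→7:00 PM; 8 h 45 min − 75 min = 7 h 30 min
Total credited: 16 h 15 min.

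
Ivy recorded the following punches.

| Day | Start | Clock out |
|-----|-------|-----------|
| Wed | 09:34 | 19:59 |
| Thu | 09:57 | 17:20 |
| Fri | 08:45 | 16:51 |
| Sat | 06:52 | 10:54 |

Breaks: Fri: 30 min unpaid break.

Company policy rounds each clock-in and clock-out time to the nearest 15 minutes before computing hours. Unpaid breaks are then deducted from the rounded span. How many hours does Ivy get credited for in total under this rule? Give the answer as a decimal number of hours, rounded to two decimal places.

29.50 hours

Wed: in 09:34→09:30, out 19:59→20:00; 10 h 30 min
Thu: in 09:57→10:00, out 17:20→17:15; 7 h 15 min
Fri: in 08:45→08:45, out 16:51→16:45; 8 h 0 min − 30 min = 7 h 30 min
Sat: in 06:52→06:45, out 10:54→11:00; 4 h 15 min
Total credited: 29 h 30 min.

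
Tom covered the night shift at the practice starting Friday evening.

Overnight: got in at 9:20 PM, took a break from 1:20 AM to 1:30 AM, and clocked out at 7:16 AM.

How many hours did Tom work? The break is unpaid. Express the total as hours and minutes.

Overnight: 9:20 PM → midnight = 2 h 40 min; midnight → 7:16 AM = 7 h 16 min; span 9 h 56 min; less 10 min break → 9 h 46 min

9 h 46 min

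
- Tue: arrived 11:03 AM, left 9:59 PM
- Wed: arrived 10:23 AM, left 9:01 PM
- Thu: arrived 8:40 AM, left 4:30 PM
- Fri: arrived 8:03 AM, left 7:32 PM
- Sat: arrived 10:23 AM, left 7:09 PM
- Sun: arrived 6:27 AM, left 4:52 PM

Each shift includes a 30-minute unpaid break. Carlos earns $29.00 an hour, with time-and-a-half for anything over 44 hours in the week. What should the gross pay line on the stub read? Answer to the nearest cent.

$1844.40

Tue: 11:03 AM–9:59 PM = 10 h 56 min; less 30 min break → 10 h 26 min
Wed: 10:23 AM–9:01 PM = 10 h 38 min; less 30 min break → 10 h 8 min
Thu: 8:40 AM–4:30 PM = 7 h 50 min; less 30 min break → 7 h 20 min
Fri: 8:03 AM–7:32 PM = 11 h 29 min; less 30 min break → 10 h 59 min
Sat: 10:23 AM–7:09 PM = 8 h 46 min; less 30 min break → 8 h 16 min
Sun: 6:27 AM–4:52 PM = 10 h 25 min; less 30 min break → 9 h 55 min
Total worked: 57 h 4 min = 3424 min.
Regular 44 h 0 min = 2640 min at $29.00/h; overtime 13 h 4 min = 784 min at $43.50/h.
Pay = (2640 × $29.00 + 784 × $43.50) ÷ 60 = $1844.40.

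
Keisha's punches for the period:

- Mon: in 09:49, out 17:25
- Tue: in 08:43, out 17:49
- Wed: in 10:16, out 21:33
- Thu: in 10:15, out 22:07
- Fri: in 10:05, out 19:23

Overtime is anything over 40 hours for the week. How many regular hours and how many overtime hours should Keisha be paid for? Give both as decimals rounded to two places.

Mon: 09:49–17:25 = 7 h 36 min
Tue: 08:43–17:49 = 9 h 6 min
Wed: 10:16–21:33 = 11 h 17 min
Thu: 10:15–22:07 = 11 h 52 min
Fri: 10:05–19:23 = 9 h 18 min
Total worked: 49 h 9 min = 49.15 h.
Threshold 40 h → overtime 9 h 9 min, regular 40 h 0 min.

Regular 40.00 hours, overtime 9.15 hours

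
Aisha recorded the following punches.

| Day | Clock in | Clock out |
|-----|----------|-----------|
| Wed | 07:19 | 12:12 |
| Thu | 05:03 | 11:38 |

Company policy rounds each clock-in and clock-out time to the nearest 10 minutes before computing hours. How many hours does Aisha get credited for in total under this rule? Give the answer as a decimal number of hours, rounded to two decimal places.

11.50 hours

Wed: in 07:19→07:20, out 12:12→12:10; 4 h 50 min
Thu: in 05:03→05:00, out 11:38→11:40; 6 h 40 min
Total credited: 11 h 30 min.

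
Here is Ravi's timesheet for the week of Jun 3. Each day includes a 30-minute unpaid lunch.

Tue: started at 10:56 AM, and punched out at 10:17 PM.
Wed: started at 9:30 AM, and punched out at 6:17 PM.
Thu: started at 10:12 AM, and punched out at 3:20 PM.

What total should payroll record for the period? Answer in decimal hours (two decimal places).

Tue: 10:56 AM–10:17 PM = 11 h 21 min; less 30 min break → 10 h 51 min
Wed: 9:30 AM–6:17 PM = 8 h 47 min; less 30 min break → 8 h 17 min
Thu: 10:12 AM–3:20 PM = 5 h 8 min; less 30 min break → 4 h 38 min
Total: 10 h 51 min + 8 h 17 min + 4 h 38 min = 23 h 46 min.

23.77 hours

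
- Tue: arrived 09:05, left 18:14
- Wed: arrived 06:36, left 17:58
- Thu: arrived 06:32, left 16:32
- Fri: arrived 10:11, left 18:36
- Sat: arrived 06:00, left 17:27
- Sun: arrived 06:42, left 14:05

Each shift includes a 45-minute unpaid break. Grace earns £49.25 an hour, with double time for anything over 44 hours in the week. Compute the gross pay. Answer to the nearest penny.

£3079.77

Tue: 09:05–18:14 = 9 h 9 min; less 45 min break → 8 h 24 min
Wed: 06:36–17:58 = 11 h 22 min; less 45 min break → 10 h 37 min
Thu: 06:32–16:32 = 10 h 0 min; less 45 min break → 9 h 15 min
Fri: 10:11–18:36 = 8 h 25 min; less 45 min break → 7 h 40 min
Sat: 06:00–17:27 = 11 h 27 min; less 45 min break → 10 h 42 min
Sun: 06:42–14:05 = 7 h 23 min; less 45 min break → 6 h 38 min
Total worked: 53 h 16 min = 3196 min.
Regular 44 h 0 min = 2640 min at £49.25/h; overtime 9 h 16 min = 556 min at £98.50/h.
Pay = (2640 × £49.25 + 556 × £98.50) ÷ 60 = £3079.77.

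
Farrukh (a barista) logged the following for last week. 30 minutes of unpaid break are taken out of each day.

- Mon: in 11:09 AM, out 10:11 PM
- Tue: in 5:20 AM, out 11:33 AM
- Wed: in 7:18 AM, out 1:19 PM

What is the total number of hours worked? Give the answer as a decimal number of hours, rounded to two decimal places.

Mon: 11:09 AM–10:11 PM = 11 h 2 min; less 30 min break → 10 h 32 min
Tue: 5:20 AM–11:33 AM = 6 h 13 min; less 30 min break → 5 h 43 min
Wed: 7:18 AM–1:19 PM = 6 h 1 min; less 30 min break → 5 h 31 min
Total: 10 h 32 min + 5 h 43 min + 5 h 31 min = 21 h 46 min.

21.77 hours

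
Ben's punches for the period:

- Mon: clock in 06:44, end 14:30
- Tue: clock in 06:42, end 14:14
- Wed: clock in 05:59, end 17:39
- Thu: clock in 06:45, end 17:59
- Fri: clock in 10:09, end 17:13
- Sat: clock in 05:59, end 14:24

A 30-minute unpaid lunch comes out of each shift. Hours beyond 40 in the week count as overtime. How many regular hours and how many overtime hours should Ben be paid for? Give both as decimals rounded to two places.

Mon: 06:44–14:30 = 7 h 46 min; less 30 min break → 7 h 16 min
Tue: 06:42–14:14 = 7 h 32 min; less 30 min break → 7 h 2 min
Wed: 05:59–17:39 = 11 h 40 min; less 30 min break → 11 h 10 min
Thu: 06:45–17:59 = 11 h 14 min; less 30 min break → 10 h 44 min
Fri: 10:09–17:13 = 7 h 4 min; less 30 min break → 6 h 34 min
Sat: 05:59–14:24 = 8 h 25 min; less 30 min break → 7 h 55 min
Total worked: 50 h 41 min = 50.68 h.
Threshold 40 h → overtime 10 h 41 min, regular 40 h 0 min.

Regular 40.00 hours, overtime 10.68 hours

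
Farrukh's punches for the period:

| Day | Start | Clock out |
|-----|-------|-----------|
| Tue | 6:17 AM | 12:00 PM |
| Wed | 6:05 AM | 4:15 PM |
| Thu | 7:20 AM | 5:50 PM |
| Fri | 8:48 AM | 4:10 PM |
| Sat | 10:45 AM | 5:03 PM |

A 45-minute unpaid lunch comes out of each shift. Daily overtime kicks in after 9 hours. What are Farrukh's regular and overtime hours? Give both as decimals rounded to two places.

Tue: 6:17 AM–12:00 PM = 5 h 43 min; less 45 min break → 4 h 58 min
Wed: 6:05 AM–4:15 PM = 10 h 10 min; less 45 min break → 9 h 25 min
Thu: 7:20 AM–5:50 PM = 10 h 30 min; less 45 min break → 9 h 45 min
Fri: 8:48 AM–4:10 PM = 7 h 22 min; less 45 min break → 6 h 37 min
Sat: 10:45 AM–5:03 PM = 6 h 18 min; less 45 min break → 5 h 33 min
Tue reg 4 h 58 min / OT 0 h 0 min; Wed reg 9 h 0 min / OT 0 h 25 min; Thu reg 9 h 0 min / OT 0 h 45 min; Fri reg 6 h 37 min / OT 0 h 0 min; Sat reg 5 h 33 min / OT 0 h 0 min.
Totals: regular 35 h 8 min, overtime 1 h 10 min.

Regular 35.13 hours, overtime 1.17 hours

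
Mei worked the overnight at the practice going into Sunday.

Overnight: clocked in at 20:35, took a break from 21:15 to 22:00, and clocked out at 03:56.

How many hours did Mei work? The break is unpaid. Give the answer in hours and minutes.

6 h 36 min

Overnight: 20:35 → midnight = 3 h 25 min; midnight → 03:56 = 3 h 56 min; span 7 h 21 min; less 45 min break → 6 h 36 min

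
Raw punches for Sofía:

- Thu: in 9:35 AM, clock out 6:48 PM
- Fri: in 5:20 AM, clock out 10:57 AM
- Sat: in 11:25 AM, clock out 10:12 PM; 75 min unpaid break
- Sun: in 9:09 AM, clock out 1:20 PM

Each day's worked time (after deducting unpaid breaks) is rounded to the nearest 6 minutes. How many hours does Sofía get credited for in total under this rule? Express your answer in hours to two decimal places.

28.50 hours

Thu: 9:35 AM–6:48 PM = 9 h 13 min → rounds to 9 h 12 min
Fri: 5:20 AM–10:57 AM = 5 h 37 min → rounds to 5 h 36 min
Sat: 11:25 AM–10:12 PM = 10 h 47 min − 75 min = 9 h 32 min → rounds to 9 h 30 min
Sun: 9:09 AM–1:20 PM = 4 h 11 min → rounds to 4 h 12 min
Total credited: 28 h 30 min.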